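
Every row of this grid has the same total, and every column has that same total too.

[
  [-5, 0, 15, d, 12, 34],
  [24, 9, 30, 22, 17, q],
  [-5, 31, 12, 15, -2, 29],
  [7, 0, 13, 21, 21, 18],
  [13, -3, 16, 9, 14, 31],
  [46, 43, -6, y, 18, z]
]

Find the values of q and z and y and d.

q = -22, z = -10, y = -11, d = 24

Rows 3 and 4 both sum to 80, so that's the common total.
Row 1 has -5 + 0 + 15 + 12 + 34 = 56; the blank must be 80 − 56 = 24.
Column 4 has 24 + 22 + 15 + 21 + 9 = 91; the blank must be 80 − 91 = -11.
Row 6 has 46 + 43 − 6 − 11 + 18 = 90; the blank must be 80 − 90 = -10.
Row 2 has 24 + 9 + 30 + 22 + 17 = 102; the blank must be 80 − 102 = -22.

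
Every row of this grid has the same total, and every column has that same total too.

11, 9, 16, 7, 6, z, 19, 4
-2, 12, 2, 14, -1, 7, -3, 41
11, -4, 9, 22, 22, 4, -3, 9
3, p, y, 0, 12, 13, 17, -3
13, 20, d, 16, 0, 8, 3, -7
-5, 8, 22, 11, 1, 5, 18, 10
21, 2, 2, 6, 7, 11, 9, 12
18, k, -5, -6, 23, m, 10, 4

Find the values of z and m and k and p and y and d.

z = -2, m = 24, k = 2, p = 21, y = 7, d = 17

Rows 2 and 3 both sum to 70, so that's the common total.
Row 5 has 13 + 20 + 16 + 0 + 8 + 3 − 7 = 53; the blank must be 70 − 53 = 17.
Column 3 has 16 + 2 + 9 + 17 + 22 + 2 − 5 = 63; the blank must be 70 − 63 = 7.
Row 4 has 3 + 7 + 0 + 12 + 13 + 17 − 3 = 49; the blank must be 70 − 49 = 21.
Column 2 has 9 + 12 − 4 + 21 + 20 + 8 + 2 = 68; the blank must be 70 − 68 = 2.
Row 1 has 11 + 9 + 16 + 7 + 6 + 19 + 4 = 72; the blank must be 70 − 72 = -2.
Row 8 has 18 + 2 − 5 − 6 + 23 + 10 + 4 = 46; the blank must be 70 − 46 = 24.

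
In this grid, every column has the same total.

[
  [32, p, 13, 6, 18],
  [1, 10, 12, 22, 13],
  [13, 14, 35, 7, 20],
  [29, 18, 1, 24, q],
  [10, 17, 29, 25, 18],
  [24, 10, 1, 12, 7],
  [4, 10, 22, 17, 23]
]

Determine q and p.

Column 1 sums to 113 and so does column 4; that's the common total.
In column 5 the known cells total 99, leaving 113 − 99 = 14.
In column 2 the known cells total 79, leaving 113 − 79 = 34.

q = 14, p = 34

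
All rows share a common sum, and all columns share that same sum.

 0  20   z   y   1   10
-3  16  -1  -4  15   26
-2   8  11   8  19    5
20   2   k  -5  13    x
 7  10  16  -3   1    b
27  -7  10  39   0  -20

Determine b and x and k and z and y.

Rows 2 and 3 both sum to 49, so that's the common total.
Column 4 has -4 + 8 − 5 − 3 + 39 = 35; the blank must be 49 − 35 = 14.
Row 5 has 7 + 10 + 16 − 3 + 1 = 31; the blank must be 49 − 31 = 18.
Row 1 has 0 + 20 + 14 + 1 + 10 = 45; the blank must be 49 − 45 = 4.
Column 3 has 4 − 1 + 11 + 16 + 10 = 40; the blank must be 49 − 40 = 9.
Row 4 has 20 + 2 + 9 − 5 + 13 = 39; the blank must be 49 − 39 = 10.

b = 18, x = 10, k = 9, z = 4, y = 14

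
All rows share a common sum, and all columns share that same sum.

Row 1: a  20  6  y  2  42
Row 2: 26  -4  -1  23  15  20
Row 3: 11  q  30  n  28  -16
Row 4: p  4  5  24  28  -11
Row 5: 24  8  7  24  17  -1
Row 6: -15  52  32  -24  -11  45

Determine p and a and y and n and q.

p = 29, a = 4, y = 5, n = 27, q = -1

Rows 2 and 5 both sum to 79, so that's the common total.
Column 2: 20 − 4 + 4 + 8 + 52 = 80, so its missing entry is 79 − 80 = -1.
Row 4: 4 + 5 + 24 + 28 − 11 = 50, so its missing entry is 79 − 50 = 29.
Column 1: 26 + 11 + 29 + 24 − 15 = 75, so its missing entry is 79 − 75 = 4.
Row 1: 4 + 20 + 6 + 2 + 42 = 74, so its missing entry is 79 − 74 = 5.
Row 3: 11 − 1 + 30 + 28 − 16 = 52, so its missing entry is 79 − 52 = 27.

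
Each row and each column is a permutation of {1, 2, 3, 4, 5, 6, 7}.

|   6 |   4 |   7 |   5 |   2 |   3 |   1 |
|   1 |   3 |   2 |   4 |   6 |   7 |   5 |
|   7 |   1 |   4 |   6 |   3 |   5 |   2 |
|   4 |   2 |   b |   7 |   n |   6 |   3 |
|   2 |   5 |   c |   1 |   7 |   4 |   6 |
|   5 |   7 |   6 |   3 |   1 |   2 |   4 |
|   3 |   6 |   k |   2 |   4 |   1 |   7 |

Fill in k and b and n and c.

k = 5, b = 1, n = 5, c = 3

For row 7, column 3: row 7 already has {1, 2, 3, 4, 6, 7}; that leaves 5.
At (row 4, col 5): column 5 already has {1, 2, 3, 4, 6, 7}, so the value is 5.
At (row 5, col 3): row 5 already has {1, 2, 4, 5, 6, 7}, so the value is 3.
At (row 4, col 3): row 4 already has {2, 3, 4, 5, 6, 7}, so the value is 1.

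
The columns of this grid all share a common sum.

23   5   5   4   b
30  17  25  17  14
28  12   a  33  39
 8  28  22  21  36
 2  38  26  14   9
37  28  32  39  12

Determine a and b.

Columns 1 and 2 both add up to 128, so every column sums to 128.
Column 3: 5 + 25 + 22 + 26 + 32 = 110, so the missing entry is 128 − 110 = 18.
Column 5: 14 + 39 + 36 + 9 + 12 = 110, so the missing entry is 128 − 110 = 18.

a = 18, b = 18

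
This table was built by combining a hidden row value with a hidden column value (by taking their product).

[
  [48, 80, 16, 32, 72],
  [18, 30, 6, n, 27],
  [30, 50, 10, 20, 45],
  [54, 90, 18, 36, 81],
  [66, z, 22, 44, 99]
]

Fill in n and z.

n = 12, z = 110

Each row is a constant multiple of every other row — this is a multiplication table with the headers hidden.
Row 2 is 6/16 = 3/8 times row 1, so its entry in column 4 is 32 × 3/8 = 12.
Row 5 is 22/16 = 11/8 times row 1, so its entry in column 2 is 80 × 11/8 = 110.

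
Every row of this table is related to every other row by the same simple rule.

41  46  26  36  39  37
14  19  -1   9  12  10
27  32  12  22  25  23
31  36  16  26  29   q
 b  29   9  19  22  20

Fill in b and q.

The difference between any two rows is the same in every column — this is an addition table with the headers hidden.
Row 5 minus row 1 is 29 − 46 = -17, so its entry in column 1 is 41 + (-17) = 24.
Row 4 minus row 1 is 36 − 46 = -10, so its entry in column 6 is 37 + (-10) = 27.

b = 24, q = 27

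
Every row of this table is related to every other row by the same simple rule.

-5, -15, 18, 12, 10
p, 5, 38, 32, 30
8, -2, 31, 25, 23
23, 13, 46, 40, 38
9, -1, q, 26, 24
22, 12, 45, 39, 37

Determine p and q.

The difference between any two rows is the same in every column — this is an addition table with the headers hidden.
Row 2 minus row 1 is 30 − 10 = 20, so its entry in column 1 is -5 + 20 = 15.
Row 5 minus row 1 is 24 − 10 = 14, so its entry in column 3 is 18 + 14 = 32.

p = 15, q = 32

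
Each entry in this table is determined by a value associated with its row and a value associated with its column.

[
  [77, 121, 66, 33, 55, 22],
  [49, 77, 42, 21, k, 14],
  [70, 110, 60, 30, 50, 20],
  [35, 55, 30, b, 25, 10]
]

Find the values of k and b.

Each row is a constant multiple of every other row — this is a multiplication table with the headers hidden.
Row 2 is 49/77 = 7/11 times row 1, so its entry in column 5 is 55 × 7/11 = 35.
Row 4 is 35/77 = 5/11 times row 1, so its entry in column 4 is 33 × 5/11 = 15.

k = 35, b = 15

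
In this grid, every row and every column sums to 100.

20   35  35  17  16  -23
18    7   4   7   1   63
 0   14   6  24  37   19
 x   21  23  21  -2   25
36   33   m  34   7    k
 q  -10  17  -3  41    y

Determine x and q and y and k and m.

x = 12, q = 14, y = 41, k = -25, m = 15

The known cells in column 3 total 85, leaving 100 − 85 = 15 for the blank.
The known cells in row 4 total 88, leaving 100 − 88 = 12 for the blank.
The known cells in row 5 total 125, leaving 100 − 125 = -25 for the blank.
The known cells in column 6 total 59, leaving 100 − 59 = 41 for the blank.
The known cells in row 6 total 86, leaving 100 − 86 = 14 for the blank.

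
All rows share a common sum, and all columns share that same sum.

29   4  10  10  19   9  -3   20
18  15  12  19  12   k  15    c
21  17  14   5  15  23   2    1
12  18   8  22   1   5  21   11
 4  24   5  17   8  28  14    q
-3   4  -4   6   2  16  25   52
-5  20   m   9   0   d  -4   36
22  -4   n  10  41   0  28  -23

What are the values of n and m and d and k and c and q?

n = 24, m = 29, d = 13, k = 4, c = 3, q = -2

Rows 1 and 3 both sum to 98, so that's the common total.
Row 8 has 22 − 4 + 10 + 41 + 0 + 28 − 23 = 74; the blank must be 98 − 74 = 24.
Column 3 has 10 + 12 + 14 + 8 + 5 − 4 + 24 = 69; the blank must be 98 − 69 = 29.
Row 7 has -5 + 20 + 29 + 9 + 0 − 4 + 36 = 85; the blank must be 98 − 85 = 13.
Column 6 has 9 + 23 + 5 + 28 + 16 + 13 + 0 = 94; the blank must be 98 − 94 = 4.
Row 2 has 18 + 15 + 12 + 19 + 12 + 4 + 15 = 95; the blank must be 98 − 95 = 3.
Row 5 has 4 + 24 + 5 + 17 + 8 + 28 + 14 = 100; the blank must be 98 − 100 = -2.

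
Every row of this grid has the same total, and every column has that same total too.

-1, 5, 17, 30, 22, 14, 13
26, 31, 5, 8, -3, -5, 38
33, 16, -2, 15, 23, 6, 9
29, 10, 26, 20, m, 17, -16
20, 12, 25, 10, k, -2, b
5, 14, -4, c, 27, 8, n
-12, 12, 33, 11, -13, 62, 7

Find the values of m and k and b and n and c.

Rows 1 and 2 both sum to 100, so that's the common total.
Row 4 has 29 + 10 + 26 + 20 + 17 − 16 = 86; the blank must be 100 − 86 = 14.
Column 5 has 22 − 3 + 23 + 14 + 27 − 13 = 70; the blank must be 100 − 70 = 30.
Row 5 has 20 + 12 + 25 + 10 + 30 − 2 = 95; the blank must be 100 − 95 = 5.
Column 7 has 13 + 38 + 9 − 16 + 5 + 7 = 56; the blank must be 100 − 56 = 44.
Row 6 has 5 + 14 − 4 + 27 + 8 + 44 = 94; the blank must be 100 − 94 = 6.

m = 14, k = 30, b = 5, n = 44, c = 6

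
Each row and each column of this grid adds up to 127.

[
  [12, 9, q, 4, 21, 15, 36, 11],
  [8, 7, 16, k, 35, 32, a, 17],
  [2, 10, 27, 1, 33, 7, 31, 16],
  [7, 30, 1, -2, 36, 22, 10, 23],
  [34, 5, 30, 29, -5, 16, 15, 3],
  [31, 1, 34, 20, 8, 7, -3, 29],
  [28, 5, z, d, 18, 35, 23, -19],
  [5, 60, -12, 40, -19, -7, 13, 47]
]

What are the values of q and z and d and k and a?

q = 19, z = 12, d = 25, k = 10, a = 2

Row 1 has 12 + 9 + 4 + 21 + 15 + 36 + 11 = 108; the blank must be 127 − 108 = 19.
Column 3 has 19 + 16 + 27 + 1 + 30 + 34 − 12 = 115; the blank must be 127 − 115 = 12.
Column 7 has 36 + 31 + 10 + 15 − 3 + 23 + 13 = 125; the blank must be 127 − 125 = 2.
Row 7 has 28 + 5 + 12 + 18 + 35 + 23 − 19 = 102; the blank must be 127 − 102 = 25.
Row 2 has 8 + 7 + 16 + 35 + 32 + 2 + 17 = 117; the blank must be 127 − 117 = 10.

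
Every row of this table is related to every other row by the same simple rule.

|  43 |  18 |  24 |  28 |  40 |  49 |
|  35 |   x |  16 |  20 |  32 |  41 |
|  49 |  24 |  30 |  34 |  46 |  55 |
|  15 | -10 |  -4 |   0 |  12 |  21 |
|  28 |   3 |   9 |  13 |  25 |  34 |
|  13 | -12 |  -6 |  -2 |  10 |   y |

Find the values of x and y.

The difference between any two rows is the same in every column — this is an addition table with the headers hidden.
Row 2 minus row 1 is 35 − 43 = -8, so its entry in column 2 is 18 + (-8) = 10.
Row 6 minus row 1 is 13 − 43 = -30, so its entry in column 6 is 49 + (-30) = 19.

x = 10, y = 19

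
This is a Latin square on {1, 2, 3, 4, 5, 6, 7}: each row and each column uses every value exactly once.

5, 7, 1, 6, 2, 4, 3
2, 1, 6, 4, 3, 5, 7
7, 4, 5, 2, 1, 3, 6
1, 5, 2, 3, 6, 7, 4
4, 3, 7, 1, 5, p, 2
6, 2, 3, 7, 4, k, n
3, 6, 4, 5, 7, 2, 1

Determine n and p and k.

At (row 5, col 6): row 5 already has {1, 2, 3, 4, 5, 7}, so the value is 6.
Cell (6,6): column 6 already has {2, 3, 4, 5, 6, 7} → 1.
For row 6, column 7: row 6 already has {1, 2, 3, 4, 6, 7}; that leaves 5.

n = 5, p = 6, k = 1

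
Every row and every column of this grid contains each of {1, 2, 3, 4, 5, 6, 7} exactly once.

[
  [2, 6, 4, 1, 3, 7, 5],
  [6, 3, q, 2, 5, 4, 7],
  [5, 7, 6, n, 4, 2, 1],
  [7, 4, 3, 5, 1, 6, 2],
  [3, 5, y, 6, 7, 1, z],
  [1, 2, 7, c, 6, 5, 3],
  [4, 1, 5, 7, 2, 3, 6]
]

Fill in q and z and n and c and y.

For row 2, column 3: row 2 already has {2, 3, 4, 5, 6, 7}; that leaves 1.
Cell (5,7): column 7 already has {1, 2, 3, 5, 6, 7} → 4.
Cell (5,3): row 5 already has {1, 3, 4, 5, 6, 7} → 2.
For row 3, column 4: row 3 already has {1, 2, 4, 5, 6, 7}; that leaves 3.
At (row 6, col 4): row 6 already has {1, 2, 3, 5, 6, 7}, so the value is 4.

q = 1, z = 4, n = 3, c = 4, y = 2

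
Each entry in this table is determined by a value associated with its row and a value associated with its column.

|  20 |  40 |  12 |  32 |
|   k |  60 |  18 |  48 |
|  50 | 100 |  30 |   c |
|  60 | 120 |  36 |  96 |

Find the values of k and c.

Each row is a constant multiple of every other row — this is a multiplication table with the headers hidden.
Row 2 is 60/40 = 3/2 times row 1, so its entry in column 1 is 20 × 3/2 = 30.
Row 3 is 100/40 = 5/2 times row 1, so its entry in column 4 is 32 × 5/2 = 80.

k = 30, c = 80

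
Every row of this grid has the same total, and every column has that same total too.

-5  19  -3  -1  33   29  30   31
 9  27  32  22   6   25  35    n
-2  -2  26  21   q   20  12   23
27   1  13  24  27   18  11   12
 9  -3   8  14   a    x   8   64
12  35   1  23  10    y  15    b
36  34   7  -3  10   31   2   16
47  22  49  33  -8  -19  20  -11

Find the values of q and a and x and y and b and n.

Rows 1 and 4 both sum to 133, so that's the common total.
Row 3: -2 − 2 + 26 + 21 + 20 + 12 + 23 = 98, so its missing entry is 133 − 98 = 35.
Column 5: 33 + 6 + 35 + 27 + 10 + 10 − 8 = 113, so its missing entry is 133 − 113 = 20.
Row 5: 9 − 3 + 8 + 14 + 20 + 8 + 64 = 120, so its missing entry is 133 − 120 = 13.
Column 6: 29 + 25 + 20 + 18 + 13 + 31 − 19 = 117, so its missing entry is 133 − 117 = 16.
Row 6: 12 + 35 + 1 + 23 + 10 + 16 + 15 = 112, so its missing entry is 133 − 112 = 21.
Row 2: 9 + 27 + 32 + 22 + 6 + 25 + 35 = 156, so its missing entry is 133 − 156 = -23.

q = 35, a = 20, x = 13, y = 16, b = 21, n = -23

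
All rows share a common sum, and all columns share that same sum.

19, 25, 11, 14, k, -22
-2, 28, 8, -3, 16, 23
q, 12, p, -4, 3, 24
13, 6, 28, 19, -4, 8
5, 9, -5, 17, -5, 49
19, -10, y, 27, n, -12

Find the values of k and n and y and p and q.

Rows 2 and 4 both sum to 70, so that's the common total.
Row 1 has 19 + 25 + 11 + 14 − 22 = 47; the blank must be 70 − 47 = 23.
Column 5 has 23 + 16 + 3 − 4 − 5 = 33; the blank must be 70 − 33 = 37.
Column 1 has 19 − 2 + 13 + 5 + 19 = 54; the blank must be 70 − 54 = 16.
Row 3 has 16 + 12 − 4 + 3 + 24 = 51; the blank must be 70 − 51 = 19.
Row 6 has 19 − 10 + 27 + 37 − 12 = 61; the blank must be 70 − 61 = 9.

k = 23, n = 37, y = 9, p = 19, q = 16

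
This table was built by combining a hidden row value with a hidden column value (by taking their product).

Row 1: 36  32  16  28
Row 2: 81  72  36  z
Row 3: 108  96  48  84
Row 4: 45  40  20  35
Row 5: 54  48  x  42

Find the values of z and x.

Each row is a constant multiple of every other row — this is a multiplication table with the headers hidden.
Row 2 is 81/36 = 9/4 times row 1, so its entry in column 4 is 28 × 9/4 = 63.
Row 5 is 54/36 = 3/2 times row 1, so its entry in column 3 is 16 × 3/2 = 24.

z = 63, x = 24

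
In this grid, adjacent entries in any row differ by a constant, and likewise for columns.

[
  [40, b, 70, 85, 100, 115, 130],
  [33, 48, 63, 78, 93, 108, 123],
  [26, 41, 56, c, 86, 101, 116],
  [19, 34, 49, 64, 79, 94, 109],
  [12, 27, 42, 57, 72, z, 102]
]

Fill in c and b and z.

c = 71, b = 55, z = 87

Along each row the entries change by 15 per step; down each column they change by -7.
Row 3: from 26 at column 1, stepping by 15 to column 4 gives 71.
Row 1: from 40 at column 1, stepping by 15 to column 2 gives 55.
Row 5: from 12 at column 1, stepping by 15 to column 6 gives 87.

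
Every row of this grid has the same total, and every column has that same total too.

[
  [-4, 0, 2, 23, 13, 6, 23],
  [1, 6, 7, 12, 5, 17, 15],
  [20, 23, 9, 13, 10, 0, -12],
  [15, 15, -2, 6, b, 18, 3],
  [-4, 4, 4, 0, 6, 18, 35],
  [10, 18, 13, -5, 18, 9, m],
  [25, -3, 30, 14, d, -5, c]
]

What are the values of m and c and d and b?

Rows 1 and 2 both sum to 63, so that's the common total.
The known cells in row 6 total 63, leaving 63 − 63 = 0 for the blank.
The known cells in column 7 total 64, leaving 63 − 64 = -1 for the blank.
The known cells in row 7 total 60, leaving 63 − 60 = 3 for the blank.
The known cells in row 4 total 55, leaving 63 − 55 = 8 for the blank.

m = 0, c = -1, d = 3, b = 8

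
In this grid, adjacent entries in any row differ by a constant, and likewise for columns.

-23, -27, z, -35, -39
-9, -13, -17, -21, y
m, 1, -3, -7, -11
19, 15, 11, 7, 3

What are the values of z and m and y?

Along each row the entries change by -4 per step; down each column they change by 14.
Row 1: from -23 at column 1, stepping by -4 to column 3 gives -31.
Row 3: from 1 at column 2, stepping by -4 to column 1 gives 5.
Row 2: from -9 at column 1, stepping by -4 to column 5 gives -25.

z = -31, m = 5, y = -25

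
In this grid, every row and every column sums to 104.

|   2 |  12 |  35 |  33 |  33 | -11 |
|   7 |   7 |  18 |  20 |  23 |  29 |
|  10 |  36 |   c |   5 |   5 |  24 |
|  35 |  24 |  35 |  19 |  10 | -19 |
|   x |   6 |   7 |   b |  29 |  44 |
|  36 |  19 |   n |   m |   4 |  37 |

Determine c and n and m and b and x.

c = 24, n = -15, m = 23, b = 4, x = 14

Column 1 has 2 + 7 + 10 + 35 + 36 = 90; the blank must be 104 − 90 = 14.
Row 5 has 14 + 6 + 7 + 29 + 44 = 100; the blank must be 104 − 100 = 4.
Row 3 has 10 + 36 + 5 + 5 + 24 = 80; the blank must be 104 − 80 = 24.
Column 4 has 33 + 20 + 5 + 19 + 4 = 81; the blank must be 104 − 81 = 23.
Row 6 has 36 + 19 + 23 + 4 + 37 = 119; the blank must be 104 − 119 = -15.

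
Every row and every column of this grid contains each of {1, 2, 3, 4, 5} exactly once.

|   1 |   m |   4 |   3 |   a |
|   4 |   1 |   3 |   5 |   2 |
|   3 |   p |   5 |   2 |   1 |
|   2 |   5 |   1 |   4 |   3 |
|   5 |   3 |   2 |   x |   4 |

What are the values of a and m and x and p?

At (row 1, col 5): column 5 already has {1, 2, 3, 4}, so the value is 5.
For row 1, column 2: row 1 already has {1, 3, 4, 5}; that leaves 2.
For row 3, column 2: row 3 already has {1, 2, 3, 5}; that leaves 4.
Cell (5,4): row 5 already has {2, 3, 4, 5} → 1.

a = 5, m = 2, x = 1, p = 4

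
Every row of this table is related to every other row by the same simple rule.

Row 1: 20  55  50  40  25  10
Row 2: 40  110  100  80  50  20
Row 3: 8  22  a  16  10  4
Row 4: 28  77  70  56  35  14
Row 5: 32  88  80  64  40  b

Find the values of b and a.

Each row is a constant multiple of every other row — this is a multiplication table with the headers hidden.
Row 5 is 88/55 = 8/5 times row 1, so its entry in column 6 is 10 × 8/5 = 16.
Row 3 is 22/55 = 2/5 times row 1, so its entry in column 3 is 50 × 2/5 = 20.

b = 16, a = 20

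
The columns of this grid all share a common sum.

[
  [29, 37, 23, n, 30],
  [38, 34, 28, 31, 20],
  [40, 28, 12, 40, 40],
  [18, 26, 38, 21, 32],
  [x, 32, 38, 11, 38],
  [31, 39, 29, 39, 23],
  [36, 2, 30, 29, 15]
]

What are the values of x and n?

x = 6, n = 27

Columns 3 and 5 both add up to 198, so every column sums to 198.
Column 1: 29 + 38 + 40 + 18 + 31 + 36 = 192, so the missing entry is 198 − 192 = 6.
Column 4: 31 + 40 + 21 + 11 + 39 + 29 = 171, so the missing entry is 198 − 171 = 27.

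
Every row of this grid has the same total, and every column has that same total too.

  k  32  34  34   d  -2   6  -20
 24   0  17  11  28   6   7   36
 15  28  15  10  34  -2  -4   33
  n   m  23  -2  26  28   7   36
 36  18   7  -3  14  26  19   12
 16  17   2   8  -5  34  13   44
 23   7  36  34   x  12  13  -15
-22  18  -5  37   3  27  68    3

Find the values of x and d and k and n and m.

x = 19, d = 10, k = 35, n = 2, m = 9

Rows 2 and 3 both sum to 129, so that's the common total.
Column 2 has 32 + 0 + 28 + 18 + 17 + 7 + 18 = 120; the blank must be 129 − 120 = 9.
Row 7 has 23 + 7 + 36 + 34 + 12 + 13 − 15 = 110; the blank must be 129 − 110 = 19.
Column 5 has 28 + 34 + 26 + 14 − 5 + 19 + 3 = 119; the blank must be 129 − 119 = 10.
Row 1 has 32 + 34 + 34 + 10 − 2 + 6 − 20 = 94; the blank must be 129 − 94 = 35.
Row 4 has 9 + 23 − 2 + 26 + 28 + 7 + 36 = 127; the blank must be 129 − 127 = 2.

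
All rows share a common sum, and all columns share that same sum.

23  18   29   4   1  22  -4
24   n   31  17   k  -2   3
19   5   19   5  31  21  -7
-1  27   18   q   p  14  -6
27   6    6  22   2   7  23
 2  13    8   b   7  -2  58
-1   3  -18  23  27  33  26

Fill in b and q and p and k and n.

b = 7, q = 15, p = 26, k = -1, n = 21

Rows 1 and 3 both sum to 93, so that's the common total.
The known cells in column 2 total 72, leaving 93 − 72 = 21 for the blank.
The known cells in row 2 total 94, leaving 93 − 94 = -1 for the blank.
The known cells in column 5 total 67, leaving 93 − 67 = 26 for the blank.
The known cells in row 4 total 78, leaving 93 − 78 = 15 for the blank.
The known cells in row 6 total 86, leaving 93 − 86 = 7 for the blank.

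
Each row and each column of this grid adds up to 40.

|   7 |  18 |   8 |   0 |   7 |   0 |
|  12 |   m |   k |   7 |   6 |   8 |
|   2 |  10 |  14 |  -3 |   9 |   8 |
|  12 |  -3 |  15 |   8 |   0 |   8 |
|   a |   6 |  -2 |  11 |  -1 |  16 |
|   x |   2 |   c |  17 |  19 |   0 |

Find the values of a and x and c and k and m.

a = 10, x = -3, c = 5, k = 0, m = 7

Row 5 has 6 − 2 + 11 − 1 + 16 = 30; the blank must be 40 − 30 = 10.
Column 2 has 18 + 10 − 3 + 6 + 2 = 33; the blank must be 40 − 33 = 7.
Row 2 has 12 + 7 + 7 + 6 + 8 = 40; the blank must be 40 − 40 = 0.
Column 1 has 7 + 12 + 2 + 12 + 10 = 43; the blank must be 40 − 43 = -3.
Row 6 has -3 + 2 + 17 + 19 + 0 = 35; the blank must be 40 − 35 = 5.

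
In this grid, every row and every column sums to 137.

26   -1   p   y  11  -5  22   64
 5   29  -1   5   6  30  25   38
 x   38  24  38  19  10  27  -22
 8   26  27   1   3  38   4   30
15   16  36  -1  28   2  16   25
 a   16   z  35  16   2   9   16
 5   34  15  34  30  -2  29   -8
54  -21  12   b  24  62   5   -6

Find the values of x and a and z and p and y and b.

x = 3, a = 21, z = 22, p = 2, y = 18, b = 7

Row 3: 38 + 24 + 38 + 19 + 10 + 27 − 22 = 134, so its missing entry is 137 − 134 = 3.
Row 8: 54 − 21 + 12 + 24 + 62 + 5 − 6 = 130, so its missing entry is 137 − 130 = 7.
Column 4: 5 + 38 + 1 − 1 + 35 + 34 + 7 = 119, so its missing entry is 137 − 119 = 18.
Row 1: 26 − 1 + 18 + 11 − 5 + 22 + 64 = 135, so its missing entry is 137 − 135 = 2.
Column 1: 26 + 5 + 3 + 8 + 15 + 5 + 54 = 116, so its missing entry is 137 − 116 = 21.
Row 6: 21 + 16 + 35 + 16 + 2 + 9 + 16 = 115, so its missing entry is 137 − 115 = 22.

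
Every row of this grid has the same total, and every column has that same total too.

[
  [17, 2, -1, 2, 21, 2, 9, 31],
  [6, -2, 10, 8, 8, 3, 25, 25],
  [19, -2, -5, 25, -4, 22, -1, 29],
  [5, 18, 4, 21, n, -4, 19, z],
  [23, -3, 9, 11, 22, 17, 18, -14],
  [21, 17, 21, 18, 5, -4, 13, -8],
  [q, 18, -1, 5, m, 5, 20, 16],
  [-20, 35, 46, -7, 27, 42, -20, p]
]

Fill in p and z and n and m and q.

Rows 1 and 2 both sum to 83, so that's the common total.
The known cells in row 8 total 103, leaving 83 − 103 = -20 for the blank.
The known cells in column 8 total 59, leaving 83 − 59 = 24 for the blank.
The known cells in row 4 total 87, leaving 83 − 87 = -4 for the blank.
The known cells in column 5 total 75, leaving 83 − 75 = 8 for the blank.
The known cells in row 7 total 71, leaving 83 − 71 = 12 for the blank.

p = -20, z = 24, n = -4, m = 8, q = 12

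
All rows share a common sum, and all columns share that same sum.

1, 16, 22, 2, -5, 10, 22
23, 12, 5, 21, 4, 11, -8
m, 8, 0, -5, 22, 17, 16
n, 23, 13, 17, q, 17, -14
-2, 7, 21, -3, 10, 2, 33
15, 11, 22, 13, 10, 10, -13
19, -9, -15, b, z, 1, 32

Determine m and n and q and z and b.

m = 10, n = 2, q = 10, z = 17, b = 23

Rows 1 and 2 both sum to 68, so that's the common total.
Row 3: 8 + 0 − 5 + 22 + 17 + 16 = 58, so its missing entry is 68 − 58 = 10.
Column 1: 1 + 23 + 10 − 2 + 15 + 19 = 66, so its missing entry is 68 − 66 = 2.
Row 4: 2 + 23 + 13 + 17 + 17 − 14 = 58, so its missing entry is 68 − 58 = 10.
Column 5: -5 + 4 + 22 + 10 + 10 + 10 = 51, so its missing entry is 68 − 51 = 17.
Row 7: 19 − 9 − 15 + 17 + 1 + 32 = 45, so its missing entry is 68 − 45 = 23.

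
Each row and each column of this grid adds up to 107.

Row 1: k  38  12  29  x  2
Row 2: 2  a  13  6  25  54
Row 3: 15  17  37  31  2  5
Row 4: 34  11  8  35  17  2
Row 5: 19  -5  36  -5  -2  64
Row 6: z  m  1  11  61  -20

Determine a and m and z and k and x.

The known cells in column 5 total 103, leaving 107 − 103 = 4 for the blank.
The known cells in row 1 total 85, leaving 107 − 85 = 22 for the blank.
The known cells in row 2 total 100, leaving 107 − 100 = 7 for the blank.
The known cells in column 2 total 68, leaving 107 − 68 = 39 for the blank.
The known cells in row 6 total 92, leaving 107 − 92 = 15 for the blank.

a = 7, m = 39, z = 15, k = 22, x = 4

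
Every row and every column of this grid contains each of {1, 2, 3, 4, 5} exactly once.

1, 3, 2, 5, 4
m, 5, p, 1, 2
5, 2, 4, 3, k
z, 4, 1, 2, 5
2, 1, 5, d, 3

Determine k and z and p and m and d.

For row 3, column 5: row 3 already has {2, 3, 4, 5}; that leaves 1.
For row 2, column 3: column 3 already has {1, 2, 4, 5}; that leaves 3.
For row 5, column 4: row 5 already has {1, 2, 3, 5}; that leaves 4.
At (row 4, col 1): row 4 already has {1, 2, 4, 5}, so the value is 3.
At (row 2, col 1): row 2 already has {1, 2, 3, 5}, so the value is 4.

k = 1, z = 3, p = 3, m = 4, d = 4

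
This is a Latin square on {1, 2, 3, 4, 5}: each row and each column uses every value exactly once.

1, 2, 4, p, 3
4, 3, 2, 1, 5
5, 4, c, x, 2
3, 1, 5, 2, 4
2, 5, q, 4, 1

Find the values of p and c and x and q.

p = 5, c = 1, x = 3, q = 3

Cell (1,4): row 1 already has {1, 2, 3, 4} → 5.
At (row 3, col 4): column 4 already has {1, 2, 4, 5}, so the value is 3.
For row 5, column 3: row 5 already has {1, 2, 4, 5}; that leaves 3.
Cell (3,3): row 3 already has {2, 3, 4, 5} → 1.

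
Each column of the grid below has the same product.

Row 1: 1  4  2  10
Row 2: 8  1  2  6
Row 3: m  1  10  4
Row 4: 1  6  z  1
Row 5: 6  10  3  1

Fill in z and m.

z = 2, m = 5

Columns 2 and 4 each multiply to 240, so every column has product 240.
Column 3: 2×2×10×3 = 120, so the missing entry is 240 ÷ 120 = 2.
Column 1: 1×8×1×6 = 48, so the missing entry is 240 ÷ 48 = 5.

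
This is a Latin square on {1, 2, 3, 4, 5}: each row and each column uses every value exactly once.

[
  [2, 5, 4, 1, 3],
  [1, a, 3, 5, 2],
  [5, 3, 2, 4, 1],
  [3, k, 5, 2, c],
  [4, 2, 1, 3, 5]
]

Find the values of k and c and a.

For row 2, column 2: row 2 already has {1, 2, 3, 5}; that leaves 4.
At (row 4, col 2): column 2 already has {2, 3, 4, 5}, so the value is 1.
Cell (4,5): row 4 already has {1, 2, 3, 5} → 4.

k = 1, c = 4, a = 4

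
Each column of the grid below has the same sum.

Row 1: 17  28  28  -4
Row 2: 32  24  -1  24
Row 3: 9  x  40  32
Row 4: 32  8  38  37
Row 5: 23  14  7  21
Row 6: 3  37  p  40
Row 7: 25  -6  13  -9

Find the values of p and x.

The complete columns each total 141.
Column 3 is missing 141 − 125 = 16 (since 28 − 1 + 40 + 38 + 7 + 13 = 125).
Column 2 is missing 141 − 105 = 36 (since 28 + 24 + 8 + 14 + 37 − 6 = 105).

p = 16, x = 36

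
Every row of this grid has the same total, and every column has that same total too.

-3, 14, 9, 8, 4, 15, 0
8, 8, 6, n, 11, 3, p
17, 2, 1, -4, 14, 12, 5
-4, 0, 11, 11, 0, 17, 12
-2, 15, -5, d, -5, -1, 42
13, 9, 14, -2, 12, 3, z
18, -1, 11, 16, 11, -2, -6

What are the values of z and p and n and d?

Rows 1 and 3 both sum to 47, so that's the common total.
The known cells in row 6 total 49, leaving 47 − 49 = -2 for the blank.
The known cells in column 7 total 51, leaving 47 − 51 = -4 for the blank.
The known cells in row 2 total 32, leaving 47 − 32 = 15 for the blank.
The known cells in row 5 total 44, leaving 47 − 44 = 3 for the blank.

z = -2, p = -4, n = 15, d = 3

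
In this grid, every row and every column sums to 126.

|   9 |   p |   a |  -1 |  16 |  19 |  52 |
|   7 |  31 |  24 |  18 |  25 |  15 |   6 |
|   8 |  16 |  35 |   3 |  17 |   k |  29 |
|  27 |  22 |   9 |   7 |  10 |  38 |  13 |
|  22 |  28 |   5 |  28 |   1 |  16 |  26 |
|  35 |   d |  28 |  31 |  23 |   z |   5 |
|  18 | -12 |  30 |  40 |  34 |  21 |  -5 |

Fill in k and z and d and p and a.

The known cells in column 3 total 131, leaving 126 − 131 = -5 for the blank.
The known cells in row 1 total 90, leaving 126 − 90 = 36 for the blank.
The known cells in column 2 total 121, leaving 126 − 121 = 5 for the blank.
The known cells in row 6 total 127, leaving 126 − 127 = -1 for the blank.
The known cells in row 3 total 108, leaving 126 − 108 = 18 for the blank.

k = 18, z = -1, d = 5, p = 36, a = -5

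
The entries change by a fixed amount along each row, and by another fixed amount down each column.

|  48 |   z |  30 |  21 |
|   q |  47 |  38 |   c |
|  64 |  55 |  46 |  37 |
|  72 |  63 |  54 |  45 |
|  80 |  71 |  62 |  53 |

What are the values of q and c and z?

Along each row the entries change by -9 per step; down each column they change by 8.
Row 2: from 47 at column 2, stepping by -9 to column 1 gives 56.
Row 2: from 47 at column 2, stepping by -9 to column 4 gives 29.
Row 1: from 48 at column 1, stepping by -9 to column 2 gives 39.

q = 56, c = 29, z = 39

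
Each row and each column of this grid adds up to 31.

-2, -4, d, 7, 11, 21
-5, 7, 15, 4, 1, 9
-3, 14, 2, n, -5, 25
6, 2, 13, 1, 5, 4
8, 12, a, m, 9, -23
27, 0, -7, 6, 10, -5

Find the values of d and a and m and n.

d = -2, a = 10, m = 15, n = -2

Row 3 has -3 + 14 + 2 − 5 + 25 = 33; the blank must be 31 − 33 = -2.
Row 1 has -2 − 4 + 7 + 11 + 21 = 33; the blank must be 31 − 33 = -2.
Column 3 has -2 + 15 + 2 + 13 − 7 = 21; the blank must be 31 − 21 = 10.
Row 5 has 8 + 12 + 10 + 9 − 23 = 16; the blank must be 31 − 16 = 15.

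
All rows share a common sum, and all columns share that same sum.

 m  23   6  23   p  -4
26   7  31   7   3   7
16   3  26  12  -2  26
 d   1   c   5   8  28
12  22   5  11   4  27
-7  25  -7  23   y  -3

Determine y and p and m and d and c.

y = 50, p = 18, m = 15, d = 19, c = 20

Rows 2 and 3 both sum to 81, so that's the common total.
Row 6: -7 + 25 − 7 + 23 − 3 = 31, so its missing entry is 81 − 31 = 50.
Column 5: 3 − 2 + 8 + 4 + 50 = 63, so its missing entry is 81 − 63 = 18.
Row 1: 23 + 6 + 23 + 18 − 4 = 66, so its missing entry is 81 − 66 = 15.
Column 1: 15 + 26 + 16 + 12 − 7 = 62, so its missing entry is 81 − 62 = 19.
Row 4: 19 + 1 + 5 + 8 + 28 = 61, so its missing entry is 81 − 61 = 20.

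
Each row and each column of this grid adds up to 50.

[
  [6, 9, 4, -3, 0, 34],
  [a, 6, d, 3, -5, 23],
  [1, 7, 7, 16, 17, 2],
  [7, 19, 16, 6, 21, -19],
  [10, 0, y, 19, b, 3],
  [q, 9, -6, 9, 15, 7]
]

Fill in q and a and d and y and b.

The known cells in column 5 total 48, leaving 50 − 48 = 2 for the blank.
The known cells in row 5 total 34, leaving 50 − 34 = 16 for the blank.
The known cells in column 3 total 37, leaving 50 − 37 = 13 for the blank.
The known cells in row 6 total 34, leaving 50 − 34 = 16 for the blank.
The known cells in row 2 total 40, leaving 50 − 40 = 10 for the blank.

q = 16, a = 10, d = 13, y = 16, b = 2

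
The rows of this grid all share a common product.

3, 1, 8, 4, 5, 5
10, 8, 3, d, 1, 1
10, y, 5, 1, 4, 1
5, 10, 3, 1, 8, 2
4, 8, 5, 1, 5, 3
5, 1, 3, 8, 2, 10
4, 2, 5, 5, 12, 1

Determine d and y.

d = 10, y = 12

Rows 5 and 6 each multiply to 2400, so every row has product 2400.
Row 2: 10×8×3×1×1 = 240, so the missing entry is 2400 ÷ 240 = 10.
Row 3: 10×5×1×4×1 = 200, so the missing entry is 2400 ÷ 200 = 12.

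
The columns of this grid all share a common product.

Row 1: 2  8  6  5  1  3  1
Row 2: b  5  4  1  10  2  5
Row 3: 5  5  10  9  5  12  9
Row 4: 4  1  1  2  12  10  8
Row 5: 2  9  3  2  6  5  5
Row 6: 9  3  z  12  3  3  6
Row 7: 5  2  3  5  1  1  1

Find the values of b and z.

b = 3, z = 5

Columns 2 and 4 each multiply to 10800, so every column has product 10800.
Column 1: 2×5×4×2×9×5 = 3600, so the missing entry is 10800 ÷ 3600 = 3.
Column 3: 6×4×10×1×3×3 = 2160, so the missing entry is 10800 ÷ 2160 = 5.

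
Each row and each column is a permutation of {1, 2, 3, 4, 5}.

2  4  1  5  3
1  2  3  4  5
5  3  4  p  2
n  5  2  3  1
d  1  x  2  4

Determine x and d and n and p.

Cell (3,4): row 3 already has {2, 3, 4, 5} → 1.
Cell (5,3): column 3 already has {1, 2, 3, 4} → 5.
At (row 5, col 1): row 5 already has {1, 2, 4, 5}, so the value is 3.
Cell (4,1): row 4 already has {1, 2, 3, 5} → 4.

x = 5, d = 3, n = 4, p = 1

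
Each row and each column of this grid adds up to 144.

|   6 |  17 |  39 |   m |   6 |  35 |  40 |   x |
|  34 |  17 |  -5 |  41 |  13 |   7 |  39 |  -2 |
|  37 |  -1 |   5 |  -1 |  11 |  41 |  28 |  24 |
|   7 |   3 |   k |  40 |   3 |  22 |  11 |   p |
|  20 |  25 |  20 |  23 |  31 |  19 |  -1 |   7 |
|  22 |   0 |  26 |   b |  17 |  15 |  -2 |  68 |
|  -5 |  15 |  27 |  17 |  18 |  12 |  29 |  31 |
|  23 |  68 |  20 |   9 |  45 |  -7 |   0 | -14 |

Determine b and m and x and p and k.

The known cells in row 6 total 146, leaving 144 − 146 = -2 for the blank.
The known cells in column 4 total 127, leaving 144 − 127 = 17 for the blank.
The known cells in row 1 total 160, leaving 144 − 160 = -16 for the blank.
The known cells in column 8 total 98, leaving 144 − 98 = 46 for the blank.
The known cells in row 4 total 132, leaving 144 − 132 = 12 for the blank.

b = -2, m = 17, x = -16, p = 46, k = 12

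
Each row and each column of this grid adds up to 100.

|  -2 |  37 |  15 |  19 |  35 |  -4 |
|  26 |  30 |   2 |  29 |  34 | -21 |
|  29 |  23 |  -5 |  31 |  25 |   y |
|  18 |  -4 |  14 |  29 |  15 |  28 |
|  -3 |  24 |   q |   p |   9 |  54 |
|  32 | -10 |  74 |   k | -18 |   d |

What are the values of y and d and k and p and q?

y = -3, d = 46, k = -24, p = 16, q = 0

Column 3: 15 + 2 − 5 + 14 + 74 = 100, so its missing entry is 100 − 100 = 0.
Row 5: -3 + 24 + 0 + 9 + 54 = 84, so its missing entry is 100 − 84 = 16.
Column 4: 19 + 29 + 31 + 29 + 16 = 124, so its missing entry is 100 − 124 = -24.
Row 6: 32 − 10 + 74 − 24 − 18 = 54, so its missing entry is 100 − 54 = 46.
Row 3: 29 + 23 − 5 + 31 + 25 = 103, so its missing entry is 100 − 103 = -3.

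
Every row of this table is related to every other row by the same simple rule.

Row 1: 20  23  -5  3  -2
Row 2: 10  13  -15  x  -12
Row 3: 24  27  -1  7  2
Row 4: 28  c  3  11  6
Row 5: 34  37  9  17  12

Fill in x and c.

x = -7, c = 31

The difference between any two rows is the same in every column — this is an addition table with the headers hidden.
Row 2 minus row 1 is -12 − (-2) = -10, so its entry in column 4 is 3 + (-10) = -7.
Row 4 minus row 1 is 6 − (-2) = 8, so its entry in column 2 is 23 + 8 = 31.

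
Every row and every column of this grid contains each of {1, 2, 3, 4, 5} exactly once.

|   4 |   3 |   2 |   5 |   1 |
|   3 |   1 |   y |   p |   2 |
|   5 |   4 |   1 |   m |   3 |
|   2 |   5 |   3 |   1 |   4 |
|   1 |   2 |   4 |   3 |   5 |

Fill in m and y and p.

m = 2, y = 5, p = 4

Cell (3,4): row 3 already has {1, 3, 4, 5} → 2.
For row 2, column 3: column 3 already has {1, 2, 3, 4}; that leaves 5.
For row 2, column 4: row 2 already has {1, 2, 3, 5}; that leaves 4.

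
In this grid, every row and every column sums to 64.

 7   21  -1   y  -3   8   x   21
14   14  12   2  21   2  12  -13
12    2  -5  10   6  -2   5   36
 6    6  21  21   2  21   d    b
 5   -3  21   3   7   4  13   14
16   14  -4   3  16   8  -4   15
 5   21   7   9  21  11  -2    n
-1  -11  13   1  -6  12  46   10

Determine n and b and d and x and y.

Column 4: 2 + 10 + 21 + 3 + 3 + 9 + 1 = 49, so its missing entry is 64 − 49 = 15.
Row 1: 7 + 21 − 1 + 15 − 3 + 8 + 21 = 68, so its missing entry is 64 − 68 = -4.
Row 7: 5 + 21 + 7 + 9 + 21 + 11 − 2 = 72, so its missing entry is 64 − 72 = -8.
Column 8: 21 − 13 + 36 + 14 + 15 − 8 + 10 = 75, so its missing entry is 64 − 75 = -11.
Row 4: 6 + 6 + 21 + 21 + 2 + 21 − 11 = 66, so its missing entry is 64 − 66 = -2.

n = -8, b = -11, d = -2, x = -4, y = 15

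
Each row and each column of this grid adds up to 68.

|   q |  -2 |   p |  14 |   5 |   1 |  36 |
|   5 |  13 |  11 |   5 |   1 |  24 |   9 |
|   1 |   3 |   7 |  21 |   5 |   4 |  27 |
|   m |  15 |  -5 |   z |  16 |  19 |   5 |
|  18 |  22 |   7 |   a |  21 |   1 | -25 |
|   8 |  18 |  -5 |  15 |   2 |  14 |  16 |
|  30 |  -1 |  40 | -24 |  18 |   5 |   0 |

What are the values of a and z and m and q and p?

a = 24, z = 13, m = 5, q = 1, p = 13

Row 5: 18 + 22 + 7 + 21 + 1 − 25 = 44, so its missing entry is 68 − 44 = 24.
Column 3: 11 + 7 − 5 + 7 − 5 + 40 = 55, so its missing entry is 68 − 55 = 13.
Row 1: -2 + 13 + 14 + 5 + 1 + 36 = 67, so its missing entry is 68 − 67 = 1.
Column 1: 1 + 5 + 1 + 18 + 8 + 30 = 63, so its missing entry is 68 − 63 = 5.
Row 4: 5 + 15 − 5 + 16 + 19 + 5 = 55, so its missing entry is 68 − 55 = 13.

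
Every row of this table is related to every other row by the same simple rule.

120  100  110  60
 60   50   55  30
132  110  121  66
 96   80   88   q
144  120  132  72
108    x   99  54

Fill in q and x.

q = 48, x = 90

Each row is a constant multiple of every other row — this is a multiplication table with the headers hidden.
Row 4 is 88/110 = 4/5 times row 1, so its entry in column 4 is 60 × 4/5 = 48.
Row 6 is 99/110 = 9/10 times row 1, so its entry in column 2 is 100 × 9/10 = 90.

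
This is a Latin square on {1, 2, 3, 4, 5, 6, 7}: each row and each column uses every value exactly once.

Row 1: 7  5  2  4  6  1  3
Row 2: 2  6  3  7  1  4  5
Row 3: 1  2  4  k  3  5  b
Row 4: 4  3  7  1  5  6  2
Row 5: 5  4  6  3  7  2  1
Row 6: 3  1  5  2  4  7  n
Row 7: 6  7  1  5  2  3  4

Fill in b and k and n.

b = 7, k = 6, n = 6

For row 3, column 4: column 4 already has {1, 2, 3, 4, 5, 7}; that leaves 6.
For row 3, column 7: row 3 already has {1, 2, 3, 4, 5, 6}; that leaves 7.
Cell (6,7): row 6 already has {1, 2, 3, 4, 5, 7} → 6.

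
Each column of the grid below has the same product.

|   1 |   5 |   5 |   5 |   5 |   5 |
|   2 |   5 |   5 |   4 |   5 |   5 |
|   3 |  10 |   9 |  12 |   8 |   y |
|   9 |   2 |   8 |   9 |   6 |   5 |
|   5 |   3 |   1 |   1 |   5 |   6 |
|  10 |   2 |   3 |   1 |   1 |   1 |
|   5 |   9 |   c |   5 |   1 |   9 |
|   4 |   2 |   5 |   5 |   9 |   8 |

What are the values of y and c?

y = 1, c = 2

Columns 1 and 2 each multiply to 54000, so every column has product 54000.
Column 6: 5×5×5×6×1×9×8 = 54000, so the missing entry is 54000 ÷ 54000 = 1.
Column 3: 5×5×9×8×1×3×5 = 27000, so the missing entry is 54000 ÷ 27000 = 2.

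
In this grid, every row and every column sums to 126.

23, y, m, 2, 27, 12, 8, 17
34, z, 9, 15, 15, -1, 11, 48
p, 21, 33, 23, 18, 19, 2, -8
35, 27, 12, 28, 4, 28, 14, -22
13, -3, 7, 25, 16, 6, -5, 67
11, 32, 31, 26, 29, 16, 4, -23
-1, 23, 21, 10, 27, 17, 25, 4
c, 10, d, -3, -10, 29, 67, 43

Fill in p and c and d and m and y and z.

p = 18, c = -7, d = -3, m = 16, y = 21, z = -5

Row 2: 34 + 9 + 15 + 15 − 1 + 11 + 48 = 131, so its missing entry is 126 − 131 = -5.
Column 2: -5 + 21 + 27 − 3 + 32 + 23 + 10 = 105, so its missing entry is 126 − 105 = 21.
Row 3: 21 + 33 + 23 + 18 + 19 + 2 − 8 = 108, so its missing entry is 126 − 108 = 18.
Column 1: 23 + 34 + 18 + 35 + 13 + 11 − 1 = 133, so its missing entry is 126 − 133 = -7.
Row 1: 23 + 21 + 2 + 27 + 12 + 8 + 17 = 110, so its missing entry is 126 − 110 = 16.
Row 8: -7 + 10 − 3 − 10 + 29 + 67 + 43 = 129, so its missing entry is 126 − 129 = -3.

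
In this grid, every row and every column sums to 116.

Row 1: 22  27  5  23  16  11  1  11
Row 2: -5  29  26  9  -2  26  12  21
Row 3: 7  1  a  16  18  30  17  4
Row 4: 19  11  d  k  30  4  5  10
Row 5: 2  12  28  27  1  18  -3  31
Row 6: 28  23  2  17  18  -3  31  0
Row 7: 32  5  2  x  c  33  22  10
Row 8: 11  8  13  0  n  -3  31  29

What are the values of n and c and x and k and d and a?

n = 27, c = 8, x = 4, k = 20, d = 17, a = 23

Row 8 has 11 + 8 + 13 + 0 − 3 + 31 + 29 = 89; the blank must be 116 − 89 = 27.
Column 5 has 16 − 2 + 18 + 30 + 1 + 18 + 27 = 108; the blank must be 116 − 108 = 8.
Row 3 has 7 + 1 + 16 + 18 + 30 + 17 + 4 = 93; the blank must be 116 − 93 = 23.
Column 3 has 5 + 26 + 23 + 28 + 2 + 2 + 13 = 99; the blank must be 116 − 99 = 17.
Row 4 has 19 + 11 + 17 + 30 + 4 + 5 + 10 = 96; the blank must be 116 − 96 = 20.
Row 7 has 32 + 5 + 2 + 8 + 33 + 22 + 10 = 112; the blank must be 116 − 112 = 4.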